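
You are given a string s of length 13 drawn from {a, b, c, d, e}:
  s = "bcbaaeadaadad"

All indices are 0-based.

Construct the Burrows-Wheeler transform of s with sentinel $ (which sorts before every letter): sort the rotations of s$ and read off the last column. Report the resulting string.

rank  rotation        last
    0  $bcbaaeadaadad  d
    1  aadad$bcbaaead  d
    2  aaeadaadad$bcb  b
    3  ad$bcbaaeadaad  d
    4  adaadad$bcbaae  e
    5  adad$bcbaaeada  a
    6  aeadaadad$bcba  a
    7  baaeadaadad$bc  c
    8  bcbaaeadaadad$  $
    9  cbaaeadaadad$b  b
   10  d$bcbaaeadaada  a
   11  daadad$bcbaaea  a
   12  dad$bcbaaeadaa  a
   13  eadaadad$bcbaa  a

ddbdeaac$baaaa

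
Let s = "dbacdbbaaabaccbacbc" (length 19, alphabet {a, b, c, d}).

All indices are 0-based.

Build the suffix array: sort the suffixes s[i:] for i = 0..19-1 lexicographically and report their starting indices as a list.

[7, 8, 9, 15, 11, 2, 6, 14, 10, 1, 5, 17, 18, 13, 16, 12, 3, 0, 4]

rank | idx | suffix
   0 |   7 | aaabaccbacbc
   1 |   8 | aabaccbacbc
   2 |   9 | abaccbacbc
   3 |  15 | acbc
   4 |  11 | accbacbc
   5 |   2 | acdbbaaabaccbacbc
   6 |   6 | baaabaccbacbc
   7 |  14 | bacbc
   8 |  10 | baccbacbc
   9 |   1 | bacdbbaaabaccbacbc
  10 |   5 | bbaaabaccbacbc
  11 |  17 | bc
  12 |  18 | c
  13 |  13 | cbacbc
  14 |  16 | cbc
  15 |  12 | ccbacbc
  16 |   3 | cdbbaaabaccbacbc
  17 |   0 | dbacdbbaaabaccbacbc
  18 |   4 | dbbaaabaccbacbc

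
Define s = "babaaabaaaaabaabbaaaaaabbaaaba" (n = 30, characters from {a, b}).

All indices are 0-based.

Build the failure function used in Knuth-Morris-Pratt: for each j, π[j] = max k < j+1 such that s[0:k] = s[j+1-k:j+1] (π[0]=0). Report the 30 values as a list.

π[0] = 0
j=1 s[j]='a': π[1]=0 (border '')
j=2 s[j]='b': π[2]=1 (border 'b')
j=3 s[j]='a': π[3]=2 (border 'ba')
j=4 s[j]='a': k: 2→0; π[4]=0 (border '')
j=5 s[j]='a': π[5]=0 (border '')
j=6 s[j]='b': π[6]=1 (border 'b')
j=7 s[j]='a': π[7]=2 (border 'ba')
j=8 s[j]='a': k: 2→0; π[8]=0 (border '')
j=9 s[j]='a': π[9]=0 (border '')
j=10 s[j]='a': π[10]=0 (border '')
j=11 s[j]='a': π[11]=0 (border '')
j=12 s[j]='b': π[12]=1 (border 'b')
j=13 s[j]='a': π[13]=2 (border 'ba')
j=14 s[j]='a': k: 2→0; π[14]=0 (border '')
j=15 s[j]='b': π[15]=1 (border 'b')
j=16 s[j]='b': k: 1→0; π[16]=1 (border 'b')
j=17 s[j]='a': π[17]=2 (border 'ba')
j=18 s[j]='a': k: 2→0; π[18]=0 (border '')
j=19 s[j]='a': π[19]=0 (border '')
j=20 s[j]='a': π[20]=0 (border '')
j=21 s[j]='a': π[21]=0 (border '')
j=22 s[j]='a': π[22]=0 (border '')
j=23 s[j]='b': π[23]=1 (border 'b')
j=24 s[j]='b': k: 1→0; π[24]=1 (border 'b')
j=25 s[j]='a': π[25]=2 (border 'ba')
j=26 s[j]='a': k: 2→0; π[26]=0 (border '')
j=27 s[j]='a': π[27]=0 (border '')
j=28 s[j]='b': π[28]=1 (border 'b')
j=29 s[j]='a': π[29]=2 (border 'ba')

[0, 0, 1, 2, 0, 0, 1, 2, 0, 0, 0, 0, 1, 2, 0, 1, 1, 2, 0, 0, 0, 0, 0, 1, 1, 2, 0, 0, 1, 2]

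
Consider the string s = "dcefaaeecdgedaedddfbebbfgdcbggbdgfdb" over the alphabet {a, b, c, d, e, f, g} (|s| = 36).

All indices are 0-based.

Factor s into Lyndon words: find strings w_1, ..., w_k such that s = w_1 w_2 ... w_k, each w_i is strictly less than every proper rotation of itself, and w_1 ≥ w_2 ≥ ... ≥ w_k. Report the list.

["d", "cef", "aaeecdgedaedddfbebbfgdcbggbdgfdb"]

emit factor 1: 'd' (i=0, period=1)
emit factor 2: 'cef' (i=1, period=3)
emit factor 3: 'aaeecdgedaedddfbebbfgdcbggbdgfdb' (i=4, period=32)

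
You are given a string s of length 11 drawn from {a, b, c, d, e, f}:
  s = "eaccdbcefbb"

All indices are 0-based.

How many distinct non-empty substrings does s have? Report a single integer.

61

sorted suffixes:
  #0 SA[0]=1  'accdbcefbb'
  #1 SA[1]=10  'b'
  #2 SA[2]=9  'bb'
  #3 SA[3]=5  'bcefbb'
  #4 SA[4]=2  'ccdbcefbb'
  #5 SA[5]=3  'cdbcefbb'
  #6 SA[6]=6  'cefbb'
  #7 SA[7]=4  'dbcefbb'
  #8 SA[8]=0  'eaccdbcefbb'
  #9 SA[9]=7  'efbb'
  #10 SA[10]=8  'fbb'

SA = [1, 10, 9, 5, 2, 3, 6, 4, 0, 7, 8]
[i] adj suffixes → lcp
  [1] 1/10 → 0 ('')
  [2] 10/9 → 1 ('b')
  [3] 9/5 → 1 ('b')
  [4] 5/2 → 0 ('')
  [5] 2/3 → 1 ('c')
  [6] 3/6 → 1 ('c')
  [7] 6/4 → 0 ('')
  [8] 4/0 → 0 ('')
  [9] 0/7 → 1 ('e')
  [10] 7/8 → 0 ('')

n(n+1)/2 = 11·12/2 = 66
Σ LCP = 0 + 0 + 1 + 1 + 0 + 1 + 1 + 0 + 0 + 1 + 0 = 5
distinct = 66 − 5 = 61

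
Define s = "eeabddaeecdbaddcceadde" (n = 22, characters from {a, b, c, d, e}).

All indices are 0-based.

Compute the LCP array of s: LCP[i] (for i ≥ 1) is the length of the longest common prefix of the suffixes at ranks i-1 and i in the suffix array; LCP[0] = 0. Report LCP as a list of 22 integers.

[0, 1, 3, 1, 0, 1, 0, 1, 1, 0, 1, 1, 1, 2, 2, 1, 0, 1, 2, 1, 1, 2]

sorted suffixes:
  #0 SA[0]=2  'abddaeecdbaddcceadde'
  #1 SA[1]=12  'addcceadde'
  #2 SA[2]=18  'adde'
  #3 SA[3]=6  'aeecdbaddcceadde'
  #4 SA[4]=11  'baddcceadde'
  #5 SA[5]=3  'bddaeecdbaddcceadde'
  #6 SA[6]=15  'cceadde'
  #7 SA[7]=9  'cdbaddcceadde'
  #8 SA[8]=16  'ceadde'
  #9 SA[9]=5  'daeecdbaddcceadde'
  #10 SA[10]=10  'dbaddcceadde'
  #11 SA[11]=14  'dcceadde'
  #12 SA[12]=4  'ddaeecdbaddcceadde'
  #13 SA[13]=13  'ddcceadde'
  #14 SA[14]=19  'dde'
  #15 SA[15]=20  'de'
  #16 SA[16]=21  'e'
  #17 SA[17]=1  'eabddaeecdbaddcceadde'
  #18 SA[18]=17  'eadde'
  #19 SA[19]=8  'ecdbaddcceadde'
  #20 SA[20]=0  'eeabddaeecdbaddcceadde'
  #21 SA[21]=7  'eecdbaddcceadde'

SA = [2, 12, 18, 6, 11, 3, 15, 9, 16, 5, 10, 14, 4, 13, 19, 20, 21, 1, 17, 8, 0, 7]
[i] adj suffixes → lcp
  [1] 2/12 → 1 ('a')
  [2] 12/18 → 3 ('add')
  [3] 18/6 → 1 ('a')
  [4] 6/11 → 0 ('')
  [5] 11/3 → 1 ('b')
  [6] 3/15 → 0 ('')
  [7] 15/9 → 1 ('c')
  [8] 9/16 → 1 ('c')
  [9] 16/5 → 0 ('')
  [10] 5/10 → 1 ('d')
  [11] 10/14 → 1 ('d')
  [12] 14/4 → 1 ('d')
  [13] 4/13 → 2 ('dd')
  [14] 13/19 → 2 ('dd')
  [15] 19/20 → 1 ('d')
  [16] 20/21 → 0 ('')
  [17] 21/1 → 1 ('e')
  [18] 1/17 → 2 ('ea')
  [19] 17/8 → 1 ('e')
  [20] 8/0 → 1 ('e')
  [21] 0/7 → 2 ('ee')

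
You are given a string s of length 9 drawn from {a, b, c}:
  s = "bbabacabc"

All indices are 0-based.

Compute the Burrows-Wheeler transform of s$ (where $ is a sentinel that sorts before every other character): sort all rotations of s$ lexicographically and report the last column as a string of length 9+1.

rank  rotation    last
    0  $bbabacabc  c
    1  abacabc$bb  b
    2  abc$bbabac  c
    3  acabc$bbab  b
    4  babacabc$b  b
    5  bacabc$bba  a
    6  bbabacabc$  $
    7  bc$bbabaca  a
    8  c$bbabacab  b
    9  cabc$bbaba  a

cbcbba$aba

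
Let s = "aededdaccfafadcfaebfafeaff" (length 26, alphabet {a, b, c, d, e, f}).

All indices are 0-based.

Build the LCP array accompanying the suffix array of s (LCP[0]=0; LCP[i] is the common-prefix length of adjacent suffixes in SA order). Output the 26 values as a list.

sorted suffixes:
  #0 SA[0]=6  'accfafadcfaebfafeaff'
  #1 SA[1]=12  'adcfaebfafeaff'
  #2 SA[2]=16  'aebfafeaff'
  #3 SA[3]=0  'aededdaccfafadcfaebfafeaff'
  #4 SA[4]=10  'afadcfaebfafeaff'
  #5 SA[5]=20  'afeaff'
  #6 SA[6]=23  'aff'
  #7 SA[7]=18  'bfafeaff'
  #8 SA[8]=7  'ccfafadcfaebfafeaff'
  #9 SA[9]=14  'cfaebfafeaff'
  #10 SA[10]=8  'cfafadcfaebfafeaff'
  #11 SA[11]=5  'daccfafadcfaebfafeaff'
  #12 SA[12]=13  'dcfaebfafeaff'
  #13 SA[13]=4  'ddaccfafadcfaebfafeaff'
  #14 SA[14]=2  'deddaccfafadcfaebfafeaff'
  #15 SA[15]=22  'eaff'
  #16 SA[16]=17  'ebfafeaff'
  #17 SA[17]=3  'eddaccfafadcfaebfafeaff'
  #18 SA[18]=1  'ededdaccfafadcfaebfafeaff'
  #19 SA[19]=25  'f'
  #20 SA[20]=11  'fadcfaebfafeaff'
  #21 SA[21]=15  'faebfafeaff'
  #22 SA[22]=9  'fafadcfaebfafeaff'
  #23 SA[23]=19  'fafeaff'
  #24 SA[24]=21  'feaff'
  #25 SA[25]=24  'ff'

SA = [6, 12, 16, 0, 10, 20, 23, 18, 7, 14, 8, 5, 13, 4, 2, 22, 17, 3, 1, 25, 11, 15, 9, 19, 21, 24]
rank  pair      lcp
   1  s[6:],s[12:]  1  'a'
   2  s[12:],s[16:]  1  'a'
   3  s[16:],s[0:]  2  'ae'
   4  s[0:],s[10:]  1  'a'
   5  s[10:],s[20:]  2  'af'
   6  s[20:],s[23:]  2  'af'
   7  s[23:],s[18:]  0  ''
   8  s[18:],s[7:]  0  ''
   9  s[7:],s[14:]  1  'c'
  10  s[14:],s[8:]  3  'cfa'
  11  s[8:],s[5:]  0  ''
  12  s[5:],s[13:]  1  'd'
  13  s[13:],s[4:]  1  'd'
  14  s[4:],s[2:]  1  'd'
  15  s[2:],s[22:]  0  ''
  16  s[22:],s[17:]  1  'e'
  17  s[17:],s[3:]  1  'e'
  18  s[3:],s[1:]  2  'ed'
  19  s[1:],s[25:]  0  ''
  20  s[25:],s[11:]  1  'f'
  21  s[11:],s[15:]  2  'fa'
  22  s[15:],s[9:]  2  'fa'
  23  s[9:],s[19:]  3  'faf'
  24  s[19:],s[21:]  1  'f'
  25  s[21:],s[24:]  1  'f'

[0, 1, 1, 2, 1, 2, 2, 0, 0, 1, 3, 0, 1, 1, 1, 0, 1, 1, 2, 0, 1, 2, 2, 3, 1, 1]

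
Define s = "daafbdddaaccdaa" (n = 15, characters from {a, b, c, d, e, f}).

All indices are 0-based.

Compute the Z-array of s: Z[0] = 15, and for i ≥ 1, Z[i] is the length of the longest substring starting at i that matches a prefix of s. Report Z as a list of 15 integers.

Z[0]=15
i=1: outside box; Z[1]=0
i=2: outside box; Z[2]=0
i=3: outside box; Z[3]=0
i=4: outside box; Z[4]=0
i=5: outside box; Z[5]=1 grow→box=[5,6)
i=6: outside box; Z[6]=1 grow→box=[6,7)
i=7: outside box; Z[7]=3 grow→box=[7,10)
i=8: min(r-i=2, Z[1]=0)=0; Z[8]=0
i=9: min(r-i=1, Z[2]=0)=0; Z[9]=0
i=10: outside box; Z[10]=0
i=11: outside box; Z[11]=0
i=12: outside box; Z[12]=3 grow→box=[12,15)
i=13: min(r-i=2, Z[1]=0)=0; Z[13]=0
i=14: min(r-i=1, Z[2]=0)=0; Z[14]=0

[15, 0, 0, 0, 0, 1, 1, 3, 0, 0, 0, 0, 3, 0, 0]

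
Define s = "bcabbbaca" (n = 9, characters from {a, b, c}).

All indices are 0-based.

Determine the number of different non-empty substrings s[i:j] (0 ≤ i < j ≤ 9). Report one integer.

37

rank | idx | suffix
   0 |   8 | a
   1 |   2 | abbbaca
   2 |   6 | aca
   3 |   5 | baca
   4 |   4 | bbaca
   5 |   3 | bbbaca
   6 |   0 | bcabbbaca
   7 |   7 | ca
   8 |   1 | cabbbaca

SA = [8, 2, 6, 5, 4, 3, 0, 7, 1]
rank  pair      lcp
   1  s[8:],s[2:]  1  'a'
   2  s[2:],s[6:]  1  'a'
   3  s[6:],s[5:]  0  ''
   4  s[5:],s[4:]  1  'b'
   5  s[4:],s[3:]  2  'bb'
   6  s[3:],s[0:]  1  'b'
   7  s[0:],s[7:]  0  ''
   8  s[7:],s[1:]  2  'ca'

n(n+1)/2 = 9·10/2 = 45
Σ LCP = 0 + 1 + 1 + 0 + 1 + 2 + 1 + 0 + 2 = 8
distinct = 45 − 8 = 37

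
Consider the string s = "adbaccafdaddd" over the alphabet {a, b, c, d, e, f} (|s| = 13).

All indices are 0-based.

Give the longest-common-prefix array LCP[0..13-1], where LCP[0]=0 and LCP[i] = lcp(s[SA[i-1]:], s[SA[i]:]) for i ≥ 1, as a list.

sorted suffixes:
  #0 SA[0]=3  'accafdaddd'
  #1 SA[1]=0  'adbaccafdaddd'
  #2 SA[2]=9  'addd'
  #3 SA[3]=6  'afdaddd'
  #4 SA[4]=2  'baccafdaddd'
  #5 SA[5]=5  'cafdaddd'
  #6 SA[6]=4  'ccafdaddd'
  #7 SA[7]=12  'd'
  #8 SA[8]=8  'daddd'
  #9 SA[9]=1  'dbaccafdaddd'
  #10 SA[10]=11  'dd'
  #11 SA[11]=10  'ddd'
  #12 SA[12]=7  'fdaddd'

SA = [3, 0, 9, 6, 2, 5, 4, 12, 8, 1, 11, 10, 7]
[i] adj suffixes → lcp
  [1] 3/0 → 1 ('a')
  [2] 0/9 → 2 ('ad')
  [3] 9/6 → 1 ('a')
  [4] 6/2 → 0 ('')
  [5] 2/5 → 0 ('')
  [6] 5/4 → 1 ('c')
  [7] 4/12 → 0 ('')
  [8] 12/8 → 1 ('d')
  [9] 8/1 → 1 ('d')
  [10] 1/11 → 1 ('d')
  [11] 11/10 → 2 ('dd')
  [12] 10/7 → 0 ('')

[0, 1, 2, 1, 0, 0, 1, 0, 1, 1, 1, 2, 0]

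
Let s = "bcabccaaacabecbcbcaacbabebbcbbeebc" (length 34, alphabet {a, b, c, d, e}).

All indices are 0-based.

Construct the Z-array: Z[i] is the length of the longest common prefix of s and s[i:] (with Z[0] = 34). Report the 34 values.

Z[0]=34
i=1: outside box; Z[1]=0
i=2: outside box; Z[2]=0
i=3: outside box; Z[3]=2 extend→box=[3,5)
i=4: min(r-i=1, Z[1]=0)=0; Z[4]=0
i=5: outside box; Z[5]=0
i=6: outside box; Z[6]=0
i=7: outside box; Z[7]=0
i=8: outside box; Z[8]=0
i=9: outside box; Z[9]=0
i=10: outside box; Z[10]=0
i=11: outside box; Z[11]=1 extend→box=[11,12)
i=12: outside box; Z[12]=0
i=13: outside box; Z[13]=0
i=14: outside box; Z[14]=2 extend→box=[14,16)
i=15: min(r-i=1, Z[1]=0)=0; Z[15]=0
i=16: outside box; Z[16]=3 extend→box=[16,19)
i=17: min(r-i=2, Z[1]=0)=0; Z[17]=0
i=18: min(r-i=1, Z[2]=0)=0; Z[18]=0
i=19: outside box; Z[19]=0
i=20: outside box; Z[20]=0
i=21: outside box; Z[21]=1 extend→box=[21,22)
i=22: outside box; Z[22]=0
i=23: outside box; Z[23]=1 extend→box=[23,24)
i=24: outside box; Z[24]=0
i=25: outside box; Z[25]=1 extend→box=[25,26)
i=26: outside box; Z[26]=2 extend→box=[26,28)
i=27: min(r-i=1, Z[1]=0)=0; Z[27]=0
i=28: outside box; Z[28]=1 extend→box=[28,29)
i=29: outside box; Z[29]=1 extend→box=[29,30)
i=30: outside box; Z[30]=0
i=31: outside box; Z[31]=0
i=32: outside box; Z[32]=2 extend→box=[32,34)
i=33: min(r-i=1, Z[1]=0)=0; Z[33]=0

[34, 0, 0, 2, 0, 0, 0, 0, 0, 0, 0, 1, 0, 0, 2, 0, 3, 0, 0, 0, 0, 1, 0, 1, 0, 1, 2, 0, 1, 1, 0, 0, 2, 0]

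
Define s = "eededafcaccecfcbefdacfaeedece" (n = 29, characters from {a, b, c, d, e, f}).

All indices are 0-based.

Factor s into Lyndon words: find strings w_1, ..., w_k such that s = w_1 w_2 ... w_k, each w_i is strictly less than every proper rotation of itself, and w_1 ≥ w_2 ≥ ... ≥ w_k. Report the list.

["e", "e", "de", "d", "afc", "accecfcbefdacfaeedece"]

emit factor 1: 'e' (i=0, period=1)
emit factor 2: 'e' (i=1, period=1)
emit factor 3: 'de' (i=2, period=2)
emit factor 4: 'd' (i=4, period=1)
emit factor 5: 'afc' (i=5, period=3)
emit factor 6: 'accecfcbefdacfaeedece' (i=8, period=21)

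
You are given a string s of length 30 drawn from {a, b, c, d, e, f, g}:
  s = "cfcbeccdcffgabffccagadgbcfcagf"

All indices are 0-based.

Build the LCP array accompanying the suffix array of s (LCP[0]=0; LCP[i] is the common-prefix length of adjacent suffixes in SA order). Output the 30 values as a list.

rank | idx | suffix
   0 |  12 | abffccagadgbcfcagf
   1 |  20 | adgbcfcagf
   2 |  18 | agadgbcfcagf
   3 |  27 | agf
   4 |  23 | bcfcagf
   5 |   3 | beccdcffgabffccagadgbcfcagf
   6 |  13 | bffccagadgbcfcagf
   7 |  17 | cagadgbcfcagf
   8 |  26 | cagf
   9 |   2 | cbeccdcffgabffccagadgbcfcagf
  10 |  16 | ccagadgbcfcagf
  11 |   5 | ccdcffgabffccagadgbcfcagf
  12 |   6 | cdcffgabffccagadgbcfcagf
  13 |  24 | cfcagf
  14 |   0 | cfcbeccdcffgabffccagadgbcfcagf
  15 |   8 | cffgabffccagadgbcfcagf
  16 |   7 | dcffgabffccagadgbcfcagf
  17 |  21 | dgbcfcagf
  18 |   4 | eccdcffgabffccagadgbcfcagf
  19 |  29 | f
  20 |  25 | fcagf
  21 |   1 | fcbeccdcffgabffccagadgbcfcagf
  22 |  15 | fccagadgbcfcagf
  23 |  14 | ffccagadgbcfcagf
  24 |   9 | ffgabffccagadgbcfcagf
  25 |  10 | fgabffccagadgbcfcagf
  26 |  11 | gabffccagadgbcfcagf
  27 |  19 | gadgbcfcagf
  28 |  22 | gbcfcagf
  29 |  28 | gf

SA = [12, 20, 18, 27, 23, 3, 13, 17, 26, 2, 16, 5, 6, 24, 0, 8, 7, 21, 4, 29, 25, 1, 15, 14, 9, 10, 11, 19, 22, 28]
[i] adj suffixes → lcp
  [1] 12/20 → 1 ('a')
  [2] 20/18 → 1 ('a')
  [3] 18/27 → 2 ('ag')
  [4] 27/23 → 0 ('')
  [5] 23/3 → 1 ('b')
  [6] 3/13 → 1 ('b')
  [7] 13/17 → 0 ('')
  [8] 17/26 → 3 ('cag')
  [9] 26/2 → 1 ('c')
  [10] 2/16 → 1 ('c')
  [11] 16/5 → 2 ('cc')
  [12] 5/6 → 1 ('c')
  [13] 6/24 → 1 ('c')
  [14] 24/0 → 3 ('cfc')
  [15] 0/8 → 2 ('cf')
  [16] 8/7 → 0 ('')
  [17] 7/21 → 1 ('d')
  [18] 21/4 → 0 ('')
  [19] 4/29 → 0 ('')
  [20] 29/25 → 1 ('f')
  [21] 25/1 → 2 ('fc')
  [22] 1/15 → 2 ('fc')
  [23] 15/14 → 1 ('f')
  [24] 14/9 → 2 ('ff')
  [25] 9/10 → 1 ('f')
  [26] 10/11 → 0 ('')
  [27] 11/19 → 2 ('ga')
  [28] 19/22 → 1 ('g')
  [29] 22/28 → 1 ('g')

[0, 1, 1, 2, 0, 1, 1, 0, 3, 1, 1, 2, 1, 1, 3, 2, 0, 1, 0, 0, 1, 2, 2, 1, 2, 1, 0, 2, 1, 1]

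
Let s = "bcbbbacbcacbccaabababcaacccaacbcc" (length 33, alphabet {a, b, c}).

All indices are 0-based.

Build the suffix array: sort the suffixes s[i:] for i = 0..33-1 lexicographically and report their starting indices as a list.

sorted suffixes:
  #0 SA[0]=14  'aabababcaacccaacbcc'
  #1 SA[1]=27  'aacbcc'
  #2 SA[2]=22  'aacccaacbcc'
  #3 SA[3]=15  'abababcaacccaacbcc'
  #4 SA[4]=17  'ababcaacccaacbcc'
  #5 SA[5]=19  'abcaacccaacbcc'
  #6 SA[6]=5  'acbcacbccaabababcaacccaacbcc'
  #7 SA[7]=28  'acbcc'
  #8 SA[8]=9  'acbccaabababcaacccaacbcc'
  #9 SA[9]=23  'acccaacbcc'
  #10 SA[10]=16  'bababcaacccaacbcc'
  #11 SA[11]=18  'babcaacccaacbcc'
  #12 SA[12]=4  'bacbcacbccaabababcaacccaacbcc'
  #13 SA[13]=3  'bbacbcacbccaabababcaacccaacbcc'
  #14 SA[14]=2  'bbbacbcacbccaabababcaacccaacbcc'
  #15 SA[15]=20  'bcaacccaacbcc'
  #16 SA[16]=7  'bcacbccaabababcaacccaacbcc'
  #17 SA[17]=0  'bcbbbacbcacbccaabababcaacccaacbcc'
  #18 SA[18]=30  'bcc'
  #19 SA[19]=11  'bccaabababcaacccaacbcc'
  #20 SA[20]=32  'c'
  #21 SA[21]=13  'caabababcaacccaacbcc'
  #22 SA[22]=26  'caacbcc'
  #23 SA[23]=21  'caacccaacbcc'
  #24 SA[24]=8  'cacbccaabababcaacccaacbcc'
  #25 SA[25]=1  'cbbbacbcacbccaabababcaacccaacbcc'
  #26 SA[26]=6  'cbcacbccaabababcaacccaacbcc'
  #27 SA[27]=29  'cbcc'
  #28 SA[28]=10  'cbccaabababcaacccaacbcc'
  #29 SA[29]=31  'cc'
  #30 SA[30]=12  'ccaabababcaacccaacbcc'
  #31 SA[31]=25  'ccaacbcc'
  #32 SA[32]=24  'cccaacbcc'

[14, 27, 22, 15, 17, 19, 5, 28, 9, 23, 16, 18, 4, 3, 2, 20, 7, 0, 30, 11, 32, 13, 26, 21, 8, 1, 6, 29, 10, 31, 12, 25, 24]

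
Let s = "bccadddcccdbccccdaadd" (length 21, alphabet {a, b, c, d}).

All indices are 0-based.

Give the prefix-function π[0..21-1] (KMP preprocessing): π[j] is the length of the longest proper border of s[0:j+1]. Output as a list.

[0, 0, 0, 0, 0, 0, 0, 0, 0, 0, 0, 1, 2, 3, 0, 0, 0, 0, 0, 0, 0]

π[0] = 0
j=1 s[j]='c': π[1]=0 (border '')
j=2 s[j]='c': π[2]=0 (border '')
j=3 s[j]='a': π[3]=0 (border '')
j=4 s[j]='d': π[4]=0 (border '')
j=5 s[j]='d': π[5]=0 (border '')
j=6 s[j]='d': π[6]=0 (border '')
j=7 s[j]='c': π[7]=0 (border '')
j=8 s[j]='c': π[8]=0 (border '')
j=9 s[j]='c': π[9]=0 (border '')
j=10 s[j]='d': π[10]=0 (border '')
j=11 s[j]='b': π[11]=1 (border 'b')
j=12 s[j]='c': π[12]=2 (border 'bc')
j=13 s[j]='c': π[13]=3 (border 'bcc')
j=14 s[j]='c': k: 3→0; π[14]=0 (border '')
j=15 s[j]='c': π[15]=0 (border '')
j=16 s[j]='d': π[16]=0 (border '')
j=17 s[j]='a': π[17]=0 (border '')
j=18 s[j]='a': π[18]=0 (border '')
j=19 s[j]='d': π[19]=0 (border '')
j=20 s[j]='d': π[20]=0 (border '')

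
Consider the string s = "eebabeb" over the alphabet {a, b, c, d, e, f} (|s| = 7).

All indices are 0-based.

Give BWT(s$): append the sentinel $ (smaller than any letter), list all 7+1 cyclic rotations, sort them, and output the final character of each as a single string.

bbeeabe$

rank  rotation  last
    0  $eebabeb  b
    1  abeb$eeb  b
    2  b$eebabe  e
    3  babeb$ee  e
    4  beb$eeba  a
    5  eb$eebab  b
    6  ebabeb$e  e
    7  eebabeb$  $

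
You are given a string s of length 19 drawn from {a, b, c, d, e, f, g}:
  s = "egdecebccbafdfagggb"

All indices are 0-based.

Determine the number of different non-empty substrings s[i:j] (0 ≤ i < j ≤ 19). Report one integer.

177

sorted suffixes:
  #0 SA[0]=10  'afdfagggb'
  #1 SA[1]=14  'agggb'
  #2 SA[2]=18  'b'
  #3 SA[3]=9  'bafdfagggb'
  #4 SA[4]=6  'bccbafdfagggb'
  #5 SA[5]=8  'cbafdfagggb'
  #6 SA[6]=7  'ccbafdfagggb'
  #7 SA[7]=4  'cebccbafdfagggb'
  #8 SA[8]=2  'decebccbafdfagggb'
  #9 SA[9]=12  'dfagggb'
  #10 SA[10]=5  'ebccbafdfagggb'
  #11 SA[11]=3  'ecebccbafdfagggb'
  #12 SA[12]=0  'egdecebccbafdfagggb'
  #13 SA[13]=13  'fagggb'
  #14 SA[14]=11  'fdfagggb'
  #15 SA[15]=17  'gb'
  #16 SA[16]=1  'gdecebccbafdfagggb'
  #17 SA[17]=16  'ggb'
  #18 SA[18]=15  'gggb'

SA = [10, 14, 18, 9, 6, 8, 7, 4, 2, 12, 5, 3, 0, 13, 11, 17, 1, 16, 15]
i: (SA[i-1],SA[i]) lcp shared
  1: (10,14) 1 'a'
  2: (14,18) 0 ''
  3: (18,9) 1 'b'
  4: (9,6) 1 'b'
  5: (6,8) 0 ''
  6: (8,7) 1 'c'
  7: (7,4) 1 'c'
  8: (4,2) 0 ''
  9: (2,12) 1 'd'
  10: (12,5) 0 ''
  11: (5,3) 1 'e'
  12: (3,0) 1 'e'
  13: (0,13) 0 ''
  14: (13,11) 1 'f'
  15: (11,17) 0 ''
  16: (17,1) 1 'g'
  17: (1,16) 1 'g'
  18: (16,15) 2 'gg'

n(n+1)/2 = 19·20/2 = 190
Σ LCP = 0 + 1 + 0 + 1 + 1 + 0 + 1 + 1 + 0 + 1 + 0 + 1 + 1 + 0 + 1 + 0 + 1 + 1 + 2 = 13
distinct = 190 − 13 = 177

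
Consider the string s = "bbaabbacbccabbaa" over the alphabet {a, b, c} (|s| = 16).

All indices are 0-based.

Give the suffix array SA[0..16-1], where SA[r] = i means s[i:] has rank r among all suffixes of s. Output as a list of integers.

sorted suffixes:
  #0 SA[0]=15  'a'
  #1 SA[1]=14  'aa'
  #2 SA[2]=2  'aabbacbccabbaa'
  #3 SA[3]=11  'abbaa'
  #4 SA[4]=3  'abbacbccabbaa'
  #5 SA[5]=6  'acbccabbaa'
  #6 SA[6]=13  'baa'
  #7 SA[7]=1  'baabbacbccabbaa'
  #8 SA[8]=5  'bacbccabbaa'
  #9 SA[9]=12  'bbaa'
  #10 SA[10]=0  'bbaabbacbccabbaa'
  #11 SA[11]=4  'bbacbccabbaa'
  #12 SA[12]=8  'bccabbaa'
  #13 SA[13]=10  'cabbaa'
  #14 SA[14]=7  'cbccabbaa'
  #15 SA[15]=9  'ccabbaa'

[15, 14, 2, 11, 3, 6, 13, 1, 5, 12, 0, 4, 8, 10, 7, 9]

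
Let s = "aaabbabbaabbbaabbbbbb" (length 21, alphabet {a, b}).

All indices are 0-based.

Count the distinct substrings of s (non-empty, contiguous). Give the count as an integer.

169

rank | idx | suffix
   0 |   0 | aaabbabbaabbbaabbbbbb
   1 |   1 | aabbabbaabbbaabbbbbb
   2 |   8 | aabbbaabbbbbb
   3 |  13 | aabbbbbb
   4 |   5 | abbaabbbaabbbbbb
   5 |   2 | abbabbaabbbaabbbbbb
   6 |   9 | abbbaabbbbbb
   7 |  14 | abbbbbb
   8 |  20 | b
   9 |   7 | baabbbaabbbbbb
  10 |  12 | baabbbbbb
  11 |   4 | babbaabbbaabbbbbb
  12 |  19 | bb
  13 |   6 | bbaabbbaabbbbbb
  14 |  11 | bbaabbbbbb
  15 |   3 | bbabbaabbbaabbbbbb
  16 |  18 | bbb
  17 |  10 | bbbaabbbbbb
  18 |  17 | bbbb
  19 |  16 | bbbbb
  20 |  15 | bbbbbb

SA = [0, 1, 8, 13, 5, 2, 9, 14, 20, 7, 12, 4, 19, 6, 11, 3, 18, 10, 17, 16, 15]
rank  pair      lcp
   1  s[0:],s[1:]  2  'aa'
   2  s[1:],s[8:]  4  'aabb'
   3  s[8:],s[13:]  5  'aabbb'
   4  s[13:],s[5:]  1  'a'
   5  s[5:],s[2:]  4  'abba'
   6  s[2:],s[9:]  3  'abb'
   7  s[9:],s[14:]  4  'abbb'
   8  s[14:],s[20:]  0  ''
   9  s[20:],s[7:]  1  'b'
  10  s[7:],s[12:]  6  'baabbb'
  11  s[12:],s[4:]  2  'ba'
  12  s[4:],s[19:]  1  'b'
  13  s[19:],s[6:]  2  'bb'
  14  s[6:],s[11:]  7  'bbaabbb'
  15  s[11:],s[3:]  3  'bba'
  16  s[3:],s[18:]  2  'bb'
  17  s[18:],s[10:]  3  'bbb'
  18  s[10:],s[17:]  3  'bbb'
  19  s[17:],s[16:]  4  'bbbb'
  20  s[16:],s[15:]  5  'bbbbb'

n(n+1)/2 = 21·22/2 = 231
Σ LCP = 0 + 2 + 4 + 5 + 1 + 4 + 3 + 4 + 0 + 1 + 6 + 2 + 1 + 2 + 7 + 3 + 2 + 3 + 3 + 4 + 5 = 62
distinct = 231 − 62 = 169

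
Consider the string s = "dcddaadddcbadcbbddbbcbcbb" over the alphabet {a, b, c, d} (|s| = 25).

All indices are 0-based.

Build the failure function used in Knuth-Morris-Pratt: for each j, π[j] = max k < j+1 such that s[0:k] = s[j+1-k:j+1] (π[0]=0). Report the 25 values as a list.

π[0] = 0
j=1 s[j]='c': π[1]=0 (border '')
j=2 s[j]='d': π[2]=1 (border 'd')
j=3 s[j]='d': k: 1→0; π[3]=1 (border 'd')
j=4 s[j]='a': k: 1→0; π[4]=0 (border '')
j=5 s[j]='a': π[5]=0 (border '')
j=6 s[j]='d': π[6]=1 (border 'd')
j=7 s[j]='d': k: 1→0; π[7]=1 (border 'd')
j=8 s[j]='d': k: 1→0; π[8]=1 (border 'd')
j=9 s[j]='c': π[9]=2 (border 'dc')
j=10 s[j]='b': k: 2→0; π[10]=0 (border '')
j=11 s[j]='a': π[11]=0 (border '')
j=12 s[j]='d': π[12]=1 (border 'd')
j=13 s[j]='c': π[13]=2 (border 'dc')
j=14 s[j]='b': k: 2→0; π[14]=0 (border '')
j=15 s[j]='b': π[15]=0 (border '')
j=16 s[j]='d': π[16]=1 (border 'd')
j=17 s[j]='d': k: 1→0; π[17]=1 (border 'd')
j=18 s[j]='b': k: 1→0; π[18]=0 (border '')
j=19 s[j]='b': π[19]=0 (border '')
j=20 s[j]='c': π[20]=0 (border '')
j=21 s[j]='b': π[21]=0 (border '')
j=22 s[j]='c': π[22]=0 (border '')
j=23 s[j]='b': π[23]=0 (border '')
j=24 s[j]='b': π[24]=0 (border '')

[0, 0, 1, 1, 0, 0, 1, 1, 1, 2, 0, 0, 1, 2, 0, 0, 1, 1, 0, 0, 0, 0, 0, 0, 0]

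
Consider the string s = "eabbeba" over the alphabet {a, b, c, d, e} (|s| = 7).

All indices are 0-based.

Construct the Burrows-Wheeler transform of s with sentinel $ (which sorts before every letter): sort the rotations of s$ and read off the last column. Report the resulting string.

rank  rotation  last
    0  $eabbeba  a
    1  a$eabbeb  b
    2  abbeba$e  e
    3  ba$eabbe  e
    4  bbeba$ea  a
    5  beba$eab  b
    6  eabbeba$  $
    7  eba$eabb  b

abeeab$b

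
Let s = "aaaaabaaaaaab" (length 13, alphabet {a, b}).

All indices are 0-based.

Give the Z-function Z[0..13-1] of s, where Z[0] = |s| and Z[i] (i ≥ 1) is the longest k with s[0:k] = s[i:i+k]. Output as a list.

Z[0]=13
i=1: outside box; Z[1]=4 extend→box=[1,5)
i=2: min(r-i=3, Z[1]=4)=3; Z[2]=3
i=3: min(r-i=2, Z[2]=3)=2; Z[3]=2
i=4: min(r-i=1, Z[3]=2)=1; Z[4]=1
i=5: outside box; Z[5]=0
i=6: outside box; Z[6]=5 extend→box=[6,11)
i=7: min(r-i=4, Z[1]=4)=4; Z[7]=6 extend→box=[7,13)
i=8: min(r-i=5, Z[1]=4)=4; Z[8]=4
i=9: min(r-i=4, Z[2]=3)=3; Z[9]=3
i=10: min(r-i=3, Z[3]=2)=2; Z[10]=2
i=11: min(r-i=2, Z[4]=1)=1; Z[11]=1
i=12: min(r-i=1, Z[5]=0)=0; Z[12]=0

[13, 4, 3, 2, 1, 0, 5, 6, 4, 3, 2, 1, 0]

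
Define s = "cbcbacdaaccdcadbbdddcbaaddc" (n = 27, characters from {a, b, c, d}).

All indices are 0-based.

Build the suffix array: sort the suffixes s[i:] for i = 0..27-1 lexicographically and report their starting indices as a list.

[7, 22, 8, 4, 13, 23, 21, 3, 15, 1, 16, 26, 12, 20, 2, 0, 9, 5, 10, 6, 14, 25, 11, 19, 24, 18, 17]

rank | idx | suffix
   0 |   7 | aaccdcadbbdddcbaaddc
   1 |  22 | aaddc
   2 |   8 | accdcadbbdddcbaaddc
   3 |   4 | acdaaccdcadbbdddcbaaddc
   4 |  13 | adbbdddcbaaddc
   5 |  23 | addc
   6 |  21 | baaddc
   7 |   3 | bacdaaccdcadbbdddcbaaddc
   8 |  15 | bbdddcbaaddc
   9 |   1 | bcbacdaaccdcadbbdddcbaaddc
  10 |  16 | bdddcbaaddc
  11 |  26 | c
  12 |  12 | cadbbdddcbaaddc
  13 |  20 | cbaaddc
  14 |   2 | cbacdaaccdcadbbdddcbaaddc
  15 |   0 | cbcbacdaaccdcadbbdddcbaaddc
  16 |   9 | ccdcadbbdddcbaaddc
  17 |   5 | cdaaccdcadbbdddcbaaddc
  18 |  10 | cdcadbbdddcbaaddc
  19 |   6 | daaccdcadbbdddcbaaddc
  20 |  14 | dbbdddcbaaddc
  21 |  25 | dc
  22 |  11 | dcadbbdddcbaaddc
  23 |  19 | dcbaaddc
  24 |  24 | ddc
  25 |  18 | ddcbaaddc
  26 |  17 | dddcbaaddc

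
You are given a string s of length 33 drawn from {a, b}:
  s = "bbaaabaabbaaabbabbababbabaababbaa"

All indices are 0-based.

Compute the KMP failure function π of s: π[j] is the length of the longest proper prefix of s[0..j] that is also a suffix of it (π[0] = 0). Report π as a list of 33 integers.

[0, 1, 0, 0, 0, 1, 0, 0, 1, 2, 3, 4, 5, 6, 2, 3, 1, 2, 3, 1, 0, 1, 2, 3, 1, 0, 0, 1, 0, 1, 2, 3, 4]

π[0] = 0
j=1 s[j]='b': π[1]=1 (border 'b')
j=2 s[j]='a': k: 1→0; π[2]=0 (border '')
j=3 s[j]='a': π[3]=0 (border '')
j=4 s[j]='a': π[4]=0 (border '')
j=5 s[j]='b': π[5]=1 (border 'b')
j=6 s[j]='a': k: 1→0; π[6]=0 (border '')
j=7 s[j]='a': π[7]=0 (border '')
j=8 s[j]='b': π[8]=1 (border 'b')
j=9 s[j]='b': π[9]=2 (border 'bb')
j=10 s[j]='a': π[10]=3 (border 'bba')
j=11 s[j]='a': π[11]=4 (border 'bbaa')
j=12 s[j]='a': π[12]=5 (border 'bbaaa')
j=13 s[j]='b': π[13]=6 (border 'bbaaab')
j=14 s[j]='b': k: 6→1; π[14]=2 (border 'bb')
j=15 s[j]='a': π[15]=3 (border 'bba')
j=16 s[j]='b': k: 3→0; π[16]=1 (border 'b')
j=17 s[j]='b': π[17]=2 (border 'bb')
j=18 s[j]='a': π[18]=3 (border 'bba')
j=19 s[j]='b': k: 3→0; π[19]=1 (border 'b')
j=20 s[j]='a': k: 1→0; π[20]=0 (border '')
j=21 s[j]='b': π[21]=1 (border 'b')
j=22 s[j]='b': π[22]=2 (border 'bb')
j=23 s[j]='a': π[23]=3 (border 'bba')
j=24 s[j]='b': k: 3→0; π[24]=1 (border 'b')
j=25 s[j]='a': k: 1→0; π[25]=0 (border '')
j=26 s[j]='a': π[26]=0 (border '')
j=27 s[j]='b': π[27]=1 (border 'b')
j=28 s[j]='a': k: 1→0; π[28]=0 (border '')
j=29 s[j]='b': π[29]=1 (border 'b')
j=30 s[j]='b': π[30]=2 (border 'bb')
j=31 s[j]='a': π[31]=3 (border 'bba')
j=32 s[j]='a': π[32]=4 (border 'bbaa')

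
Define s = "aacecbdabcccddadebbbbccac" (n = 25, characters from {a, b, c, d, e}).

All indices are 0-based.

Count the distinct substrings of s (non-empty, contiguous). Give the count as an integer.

296

rank→(start, suffix):
  0 → (0, 'aacecbdabcccddadebbbbccac')
  1 → (7, 'abcccddadebbbbccac')
  2 → (23, 'ac')
  3 → (1, 'acecbdabcccddadebbbbccac')
  4 → (14, 'adebbbbccac')
  5 → (17, 'bbbbccac')
  6 → (18, 'bbbccac')
  7 → (19, 'bbccac')
  8 → (20, 'bccac')
  9 → (8, 'bcccddadebbbbccac')
  10 → (5, 'bdabcccddadebbbbccac')
  11 → (24, 'c')
  12 → (22, 'cac')
  13 → (4, 'cbdabcccddadebbbbccac')
  14 → (21, 'ccac')
  15 → (9, 'cccddadebbbbccac')
  16 → (10, 'ccddadebbbbccac')
  17 → (11, 'cddadebbbbccac')
  18 → (2, 'cecbdabcccddadebbbbccac')
  19 → (6, 'dabcccddadebbbbccac')
  20 → (13, 'dadebbbbccac')
  21 → (12, 'ddadebbbbccac')
  22 → (15, 'debbbbccac')
  23 → (16, 'ebbbbccac')
  24 → (3, 'ecbdabcccddadebbbbccac')

SA = [0, 7, 23, 1, 14, 17, 18, 19, 20, 8, 5, 24, 22, 4, 21, 9, 10, 11, 2, 6, 13, 12, 15, 16, 3]
rank  pair      lcp
   1  s[0:],s[7:]  1  'a'
   2  s[7:],s[23:]  1  'a'
   3  s[23:],s[1:]  2  'ac'
   4  s[1:],s[14:]  1  'a'
   5  s[14:],s[17:]  0  ''
   6  s[17:],s[18:]  3  'bbb'
   7  s[18:],s[19:]  2  'bb'
   8  s[19:],s[20:]  1  'b'
   9  s[20:],s[8:]  3  'bcc'
  10  s[8:],s[5:]  1  'b'
  11  s[5:],s[24:]  0  ''
  12  s[24:],s[22:]  1  'c'
  13  s[22:],s[4:]  1  'c'
  14  s[4:],s[21:]  1  'c'
  15  s[21:],s[9:]  2  'cc'
  16  s[9:],s[10:]  2  'cc'
  17  s[10:],s[11:]  1  'c'
  18  s[11:],s[2:]  1  'c'
  19  s[2:],s[6:]  0  ''
  20  s[6:],s[13:]  2  'da'
  21  s[13:],s[12:]  1  'd'
  22  s[12:],s[15:]  1  'd'
  23  s[15:],s[16:]  0  ''
  24  s[16:],s[3:]  1  'e'

n(n+1)/2 = 25·26/2 = 325
Σ LCP = 0 + 1 + 1 + 2 + 1 + 0 + 3 + 2 + 1 + 3 + 1 + 0 + 1 + 1 + 1 + 2 + 2 + 1 + 1 + 0 + 2 + 1 + 1 + 0 + 1 = 29
distinct = 325 − 29 = 296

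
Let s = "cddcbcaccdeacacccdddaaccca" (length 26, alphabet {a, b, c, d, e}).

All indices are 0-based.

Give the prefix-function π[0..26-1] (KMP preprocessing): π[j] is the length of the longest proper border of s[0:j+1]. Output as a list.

π[0] = 0
j=1 s[j]='d': π[1]=0 (border '')
j=2 s[j]='d': π[2]=0 (border '')
j=3 s[j]='c': π[3]=1 (border 'c')
j=4 s[j]='b': k: 1→0; π[4]=0 (border '')
j=5 s[j]='c': π[5]=1 (border 'c')
j=6 s[j]='a': k: 1→0; π[6]=0 (border '')
j=7 s[j]='c': π[7]=1 (border 'c')
j=8 s[j]='c': k: 1→0; π[8]=1 (border 'c')
j=9 s[j]='d': π[9]=2 (border 'cd')
j=10 s[j]='e': k: 2→0; π[10]=0 (border '')
j=11 s[j]='a': π[11]=0 (border '')
j=12 s[j]='c': π[12]=1 (border 'c')
j=13 s[j]='a': k: 1→0; π[13]=0 (border '')
j=14 s[j]='c': π[14]=1 (border 'c')
j=15 s[j]='c': k: 1→0; π[15]=1 (border 'c')
j=16 s[j]='c': k: 1→0; π[16]=1 (border 'c')
j=17 s[j]='d': π[17]=2 (border 'cd')
j=18 s[j]='d': π[18]=3 (border 'cdd')
j=19 s[j]='d': k: 3→0; π[19]=0 (border '')
j=20 s[j]='a': π[20]=0 (border '')
j=21 s[j]='a': π[21]=0 (border '')
j=22 s[j]='c': π[22]=1 (border 'c')
j=23 s[j]='c': k: 1→0; π[23]=1 (border 'c')
j=24 s[j]='c': k: 1→0; π[24]=1 (border 'c')
j=25 s[j]='a': k: 1→0; π[25]=0 (border '')

[0, 0, 0, 1, 0, 1, 0, 1, 1, 2, 0, 0, 1, 0, 1, 1, 1, 2, 3, 0, 0, 0, 1, 1, 1, 0]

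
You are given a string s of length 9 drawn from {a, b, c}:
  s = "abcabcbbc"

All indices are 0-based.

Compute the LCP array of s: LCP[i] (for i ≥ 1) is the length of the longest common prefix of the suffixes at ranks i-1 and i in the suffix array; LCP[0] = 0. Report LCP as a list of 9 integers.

rank | idx | suffix
   0 |   0 | abcabcbbc
   1 |   3 | abcbbc
   2 |   6 | bbc
   3 |   7 | bc
   4 |   1 | bcabcbbc
   5 |   4 | bcbbc
   6 |   8 | c
   7 |   2 | cabcbbc
   8 |   5 | cbbc

SA = [0, 3, 6, 7, 1, 4, 8, 2, 5]
[i] adj suffixes → lcp
  [1] 0/3 → 3 ('abc')
  [2] 3/6 → 0 ('')
  [3] 6/7 → 1 ('b')
  [4] 7/1 → 2 ('bc')
  [5] 1/4 → 2 ('bc')
  [6] 4/8 → 0 ('')
  [7] 8/2 → 1 ('c')
  [8] 2/5 → 1 ('c')

[0, 3, 0, 1, 2, 2, 0, 1, 1]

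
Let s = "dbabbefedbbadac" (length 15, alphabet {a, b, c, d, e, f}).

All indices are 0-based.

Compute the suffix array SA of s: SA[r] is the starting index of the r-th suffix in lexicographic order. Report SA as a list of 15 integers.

rank→(start, suffix):
  0 → (2, 'abbefedbbadac')
  1 → (13, 'ac')
  2 → (11, 'adac')
  3 → (1, 'babbefedbbadac')
  4 → (10, 'badac')
  5 → (9, 'bbadac')
  6 → (3, 'bbefedbbadac')
  7 → (4, 'befedbbadac')
  8 → (14, 'c')
  9 → (12, 'dac')
  10 → (0, 'dbabbefedbbadac')
  11 → (8, 'dbbadac')
  12 → (7, 'edbbadac')
  13 → (5, 'efedbbadac')
  14 → (6, 'fedbbadac')

[2, 13, 11, 1, 10, 9, 3, 4, 14, 12, 0, 8, 7, 5, 6]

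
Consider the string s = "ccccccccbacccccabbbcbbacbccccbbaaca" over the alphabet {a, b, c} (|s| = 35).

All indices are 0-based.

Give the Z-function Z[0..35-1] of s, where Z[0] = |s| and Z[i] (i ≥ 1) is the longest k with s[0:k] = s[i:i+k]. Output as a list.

[35, 7, 6, 5, 4, 3, 2, 1, 0, 0, 5, 4, 3, 2, 1, 0, 0, 0, 0, 1, 0, 0, 0, 1, 0, 4, 3, 2, 1, 0, 0, 0, 0, 1, 0]

Z[0]=35
i=1: outside box; Z[1]=7 scan→box=[1,8)
i=2: min(r-i=6, Z[1]=7)=6; Z[2]=6
i=3: min(r-i=5, Z[2]=6)=5; Z[3]=5
i=4: min(r-i=4, Z[3]=5)=4; Z[4]=4
i=5: min(r-i=3, Z[4]=4)=3; Z[5]=3
i=6: min(r-i=2, Z[5]=3)=2; Z[6]=2
i=7: min(r-i=1, Z[6]=2)=1; Z[7]=1
i=8: outside box; Z[8]=0
i=9: outside box; Z[9]=0
i=10: outside box; Z[10]=5 scan→box=[10,15)
i=11: min(r-i=4, Z[1]=7)=4; Z[11]=4
i=12: min(r-i=3, Z[2]=6)=3; Z[12]=3
i=13: min(r-i=2, Z[3]=5)=2; Z[13]=2
i=14: min(r-i=1, Z[4]=4)=1; Z[14]=1
i=15: outside box; Z[15]=0
i=16: outside box; Z[16]=0
i=17: outside box; Z[17]=0
i=18: outside box; Z[18]=0
i=19: outside box; Z[19]=1 scan→box=[19,20)
i=20: outside box; Z[20]=0
i=21: outside box; Z[21]=0
i=22: outside box; Z[22]=0
i=23: outside box; Z[23]=1 scan→box=[23,24)
i=24: outside box; Z[24]=0
i=25: outside box; Z[25]=4 scan→box=[25,29)
i=26: min(r-i=3, Z[1]=7)=3; Z[26]=3
i=27: min(r-i=2, Z[2]=6)=2; Z[27]=2
i=28: min(r-i=1, Z[3]=5)=1; Z[28]=1
i=29: outside box; Z[29]=0
i=30: outside box; Z[30]=0
i=31: outside box; Z[31]=0
i=32: outside box; Z[32]=0
i=33: outside box; Z[33]=1 scan→box=[33,34)
i=34: outside box; Z[34]=0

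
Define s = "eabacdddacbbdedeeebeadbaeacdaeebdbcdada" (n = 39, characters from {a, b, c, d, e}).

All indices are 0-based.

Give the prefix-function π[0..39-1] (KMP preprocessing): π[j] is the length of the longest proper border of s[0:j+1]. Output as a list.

π[0] = 0
j=1 s[j]='a': π[1]=0 (border '')
j=2 s[j]='b': π[2]=0 (border '')
j=3 s[j]='a': π[3]=0 (border '')
j=4 s[j]='c': π[4]=0 (border '')
j=5 s[j]='d': π[5]=0 (border '')
j=6 s[j]='d': π[6]=0 (border '')
j=7 s[j]='d': π[7]=0 (border '')
j=8 s[j]='a': π[8]=0 (border '')
j=9 s[j]='c': π[9]=0 (border '')
j=10 s[j]='b': π[10]=0 (border '')
j=11 s[j]='b': π[11]=0 (border '')
j=12 s[j]='d': π[12]=0 (border '')
j=13 s[j]='e': π[13]=1 (border 'e')
j=14 s[j]='d': k: 1→0; π[14]=0 (border '')
j=15 s[j]='e': π[15]=1 (border 'e')
j=16 s[j]='e': k: 1→0; π[16]=1 (border 'e')
j=17 s[j]='e': k: 1→0; π[17]=1 (border 'e')
j=18 s[j]='b': k: 1→0; π[18]=0 (border '')
j=19 s[j]='e': π[19]=1 (border 'e')
j=20 s[j]='a': π[20]=2 (border 'ea')
j=21 s[j]='d': k: 2→0; π[21]=0 (border '')
j=22 s[j]='b': π[22]=0 (border '')
j=23 s[j]='a': π[23]=0 (border '')
j=24 s[j]='e': π[24]=1 (border 'e')
j=25 s[j]='a': π[25]=2 (border 'ea')
j=26 s[j]='c': k: 2→0; π[26]=0 (border '')
j=27 s[j]='d': π[27]=0 (border '')
j=28 s[j]='a': π[28]=0 (border '')
j=29 s[j]='e': π[29]=1 (border 'e')
j=30 s[j]='e': k: 1→0; π[30]=1 (border 'e')
j=31 s[j]='b': k: 1→0; π[31]=0 (border '')
j=32 s[j]='d': π[32]=0 (border '')
j=33 s[j]='b': π[33]=0 (border '')
j=34 s[j]='c': π[34]=0 (border '')
j=35 s[j]='d': π[35]=0 (border '')
j=36 s[j]='a': π[36]=0 (border '')
j=37 s[j]='d': π[37]=0 (border '')
j=38 s[j]='a': π[38]=0 (border '')

[0, 0, 0, 0, 0, 0, 0, 0, 0, 0, 0, 0, 0, 1, 0, 1, 1, 1, 0, 1, 2, 0, 0, 0, 1, 2, 0, 0, 0, 1, 1, 0, 0, 0, 0, 0, 0, 0, 0]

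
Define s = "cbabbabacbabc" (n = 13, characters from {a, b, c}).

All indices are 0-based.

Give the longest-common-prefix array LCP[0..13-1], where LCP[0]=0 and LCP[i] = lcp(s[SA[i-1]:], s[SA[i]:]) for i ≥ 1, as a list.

[0, 2, 2, 1, 0, 3, 3, 2, 1, 1, 0, 1, 4]

rank | idx | suffix
   0 |   5 | abacbabc
   1 |   2 | abbabacbabc
   2 |  10 | abc
   3 |   7 | acbabc
   4 |   4 | babacbabc
   5 |   1 | babbabacbabc
   6 |   9 | babc
   7 |   6 | bacbabc
   8 |   3 | bbabacbabc
   9 |  11 | bc
  10 |  12 | c
  11 |   0 | cbabbabacbabc
  12 |   8 | cbabc

SA = [5, 2, 10, 7, 4, 1, 9, 6, 3, 11, 12, 0, 8]
[i] adj suffixes → lcp
  [1] 5/2 → 2 ('ab')
  [2] 2/10 → 2 ('ab')
  [3] 10/7 → 1 ('a')
  [4] 7/4 → 0 ('')
  [5] 4/1 → 3 ('bab')
  [6] 1/9 → 3 ('bab')
  [7] 9/6 → 2 ('ba')
  [8] 6/3 → 1 ('b')
  [9] 3/11 → 1 ('b')
  [10] 11/12 → 0 ('')
  [11] 12/0 → 1 ('c')
  [12] 0/8 → 4 ('cbab')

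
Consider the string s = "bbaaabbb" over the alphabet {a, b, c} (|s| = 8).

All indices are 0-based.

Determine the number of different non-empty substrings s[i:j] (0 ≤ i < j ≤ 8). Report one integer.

rank→(start, suffix):
  0 → (2, 'aaabbb')
  1 → (3, 'aabbb')
  2 → (4, 'abbb')
  3 → (7, 'b')
  4 → (1, 'baaabbb')
  5 → (6, 'bb')
  6 → (0, 'bbaaabbb')
  7 → (5, 'bbb')

SA = [2, 3, 4, 7, 1, 6, 0, 5]
rank  pair      lcp
   1  s[2:],s[3:]  2  'aa'
   2  s[3:],s[4:]  1  'a'
   3  s[4:],s[7:]  0  ''
   4  s[7:],s[1:]  1  'b'
   5  s[1:],s[6:]  1  'b'
   6  s[6:],s[0:]  2  'bb'
   7  s[0:],s[5:]  2  'bb'

n(n+1)/2 = 8·9/2 = 36
Σ LCP = 0 + 2 + 1 + 0 + 1 + 1 + 2 + 2 = 9
distinct = 36 − 9 = 27

27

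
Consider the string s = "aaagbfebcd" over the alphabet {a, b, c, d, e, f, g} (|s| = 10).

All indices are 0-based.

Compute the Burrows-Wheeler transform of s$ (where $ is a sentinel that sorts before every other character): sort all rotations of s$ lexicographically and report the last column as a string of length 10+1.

d$aaegbcfba

rank  rotation     last
    0  $aaagbfebcd  d
    1  aaagbfebcd$  $
    2  aagbfebcd$a  a
    3  agbfebcd$aa  a
    4  bcd$aaagbfe  e
    5  bfebcd$aaag  g
    6  cd$aaagbfeb  b
    7  d$aaagbfebc  c
    8  ebcd$aaagbf  f
    9  febcd$aaagb  b
   10  gbfebcd$aaa  a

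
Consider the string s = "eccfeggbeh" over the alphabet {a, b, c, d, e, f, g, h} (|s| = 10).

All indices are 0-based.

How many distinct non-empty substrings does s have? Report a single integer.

sorted suffixes:
  #0 SA[0]=7  'beh'
  #1 SA[1]=1  'ccfeggbeh'
  #2 SA[2]=2  'cfeggbeh'
  #3 SA[3]=0  'eccfeggbeh'
  #4 SA[4]=4  'eggbeh'
  #5 SA[5]=8  'eh'
  #6 SA[6]=3  'feggbeh'
  #7 SA[7]=6  'gbeh'
  #8 SA[8]=5  'ggbeh'
  #9 SA[9]=9  'h'

SA = [7, 1, 2, 0, 4, 8, 3, 6, 5, 9]
i: (SA[i-1],SA[i]) lcp shared
  1: (7,1) 0 ''
  2: (1,2) 1 'c'
  3: (2,0) 0 ''
  4: (0,4) 1 'e'
  5: (4,8) 1 'e'
  6: (8,3) 0 ''
  7: (3,6) 0 ''
  8: (6,5) 1 'g'
  9: (5,9) 0 ''

n(n+1)/2 = 10·11/2 = 55
Σ LCP = 0 + 0 + 1 + 0 + 1 + 1 + 0 + 0 + 1 + 0 = 4
distinct = 55 − 4 = 51

51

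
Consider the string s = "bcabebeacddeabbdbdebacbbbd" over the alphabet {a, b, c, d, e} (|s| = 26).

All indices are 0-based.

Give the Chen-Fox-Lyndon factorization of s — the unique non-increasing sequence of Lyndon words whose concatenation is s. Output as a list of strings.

["bc", "abebeacdde", "abbdbdebacbbbd"]

emit factor 1: 'bc' (i=0, period=2)
emit factor 2: 'abebeacdde' (i=2, period=10)
emit factor 3: 'abbdbdebacbbbd' (i=12, period=14)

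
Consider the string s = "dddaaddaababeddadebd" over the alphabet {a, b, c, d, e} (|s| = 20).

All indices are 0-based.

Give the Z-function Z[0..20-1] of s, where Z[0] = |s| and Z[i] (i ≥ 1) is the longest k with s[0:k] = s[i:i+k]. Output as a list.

Z[0]=20
i=1: outside box; Z[1]=2 scan→box=[1,3)
i=2: min(r-i=1, Z[1]=2)=1; Z[2]=1
i=3: outside box; Z[3]=0
i=4: outside box; Z[4]=0
i=5: outside box; Z[5]=2 scan→box=[5,7)
i=6: min(r-i=1, Z[1]=2)=1; Z[6]=1
i=7: outside box; Z[7]=0
i=8: outside box; Z[8]=0
i=9: outside box; Z[9]=0
i=10: outside box; Z[10]=0
i=11: outside box; Z[11]=0
i=12: outside box; Z[12]=0
i=13: outside box; Z[13]=2 scan→box=[13,15)
i=14: min(r-i=1, Z[1]=2)=1; Z[14]=1
i=15: outside box; Z[15]=0
i=16: outside box; Z[16]=1 scan→box=[16,17)
i=17: outside box; Z[17]=0
i=18: outside box; Z[18]=0
i=19: outside box; Z[19]=1 scan→box=[19,20)

[20, 2, 1, 0, 0, 2, 1, 0, 0, 0, 0, 0, 0, 2, 1, 0, 1, 0, 0, 1]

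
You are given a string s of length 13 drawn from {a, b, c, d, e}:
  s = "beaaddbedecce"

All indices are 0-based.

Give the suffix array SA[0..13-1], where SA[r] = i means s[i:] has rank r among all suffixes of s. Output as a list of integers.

[2, 3, 0, 6, 10, 11, 5, 4, 8, 12, 1, 9, 7]

rank | idx | suffix
   0 |   2 | aaddbedecce
   1 |   3 | addbedecce
   2 |   0 | beaaddbedecce
   3 |   6 | bedecce
   4 |  10 | cce
   5 |  11 | ce
   6 |   5 | dbedecce
   7 |   4 | ddbedecce
   8 |   8 | decce
   9 |  12 | e
  10 |   1 | eaaddbedecce
  11 |   9 | ecce
  12 |   7 | edecce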